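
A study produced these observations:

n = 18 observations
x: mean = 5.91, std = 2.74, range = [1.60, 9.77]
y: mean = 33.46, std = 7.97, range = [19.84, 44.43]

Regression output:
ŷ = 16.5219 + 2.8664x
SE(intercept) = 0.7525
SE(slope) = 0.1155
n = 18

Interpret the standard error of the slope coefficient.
SE(slope) = 0.1155 measures the uncertainty in the estimated slope. The coefficient is estimated precisely (SE/|β̂₁| = 4.0%).

What SE measures:
- The standard error quantifies the sampling variability of the coefficient estimate
- It is the estimated standard deviation of β̂₁ across hypothetical repeated samples of the same size
- Smaller SE → more precise estimate

Relative precision:
- SE / |β̂₁| = 0.1155 / 2.8664 = 4.0%
- Rule of thumb (under 20%: precise; 20% to under 50%: moderately precise; 50% or more: imprecise) → precise

Link to the t-test: t = β̂₁ / SE(β̂₁) = 2.8664 / 0.1155 = 24.8173, the statistic for H₀: β₁ = 0.

What drives SE(β̂₁): more residual scatter → larger SE.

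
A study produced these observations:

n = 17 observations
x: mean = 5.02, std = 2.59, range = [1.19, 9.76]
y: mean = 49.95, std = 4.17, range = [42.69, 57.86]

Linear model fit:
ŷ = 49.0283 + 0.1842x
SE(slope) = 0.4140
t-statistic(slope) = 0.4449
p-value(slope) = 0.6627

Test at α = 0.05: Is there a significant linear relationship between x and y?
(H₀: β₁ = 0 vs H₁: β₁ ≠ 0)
p-value = 0.6627 ≥ α = 0.05, so we fail to reject H₀. The relationship is not significant.

Hypothesis test for the slope coefficient:

H₀: β₁ = 0 (no linear relationship)
H₁: β₁ ≠ 0 (linear relationship exists)

Test statistic: t = β̂₁ / SE(β̂₁) = 0.1842 / 0.4140 = 0.4449

p = 0.6627: how often a slope estimate this far from 0 (in SE units) would arise by chance if β₁ were truly 0.

Decision rule: reject H₀ if p-value < α.
p-value = 0.6627 ≥ α = 0.05 → fail to reject H₀.

There is not sufficient evidence at the 5% significance level to conclude that a linear relationship exists between x and y.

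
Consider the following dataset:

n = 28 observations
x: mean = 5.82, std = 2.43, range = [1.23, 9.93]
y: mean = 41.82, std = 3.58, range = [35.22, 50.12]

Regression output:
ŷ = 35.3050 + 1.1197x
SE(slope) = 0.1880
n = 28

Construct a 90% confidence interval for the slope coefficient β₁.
The 90% CI for β₁ is (0.7990, 1.4404)

Confidence interval for the slope:

The 90% CI for β₁ is: β̂₁ ± t*(α/2, n-2) × SE(β̂₁)

Step 1: Find critical t-value
- Confidence level = 0.9
- Degrees of freedom = n - 2 = 28 - 2 = 26
- t*(α/2, 26) = 1.7056

Step 2: Calculate margin of error
Margin = 1.7056 × 0.1880 = 0.3207

Step 3: Construct interval
CI = 1.1197 ± 0.3207
CI = (0.7990, 1.4404)

Interpretation: We are 90% confident that the true slope β₁ lies between 0.7990 and 1.4404.
Since 0 is outside the interval, a two-sided test at α = 0.10 would reject H₀: β₁ = 0.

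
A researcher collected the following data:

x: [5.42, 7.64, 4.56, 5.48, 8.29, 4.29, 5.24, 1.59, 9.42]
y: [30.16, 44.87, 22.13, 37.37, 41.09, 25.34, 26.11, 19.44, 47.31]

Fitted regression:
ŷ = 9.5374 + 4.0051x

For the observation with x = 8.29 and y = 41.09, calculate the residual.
Residual = -1.6497

The residual is the difference between the actual value and the predicted value:

Residual = y - ŷ

Step 1: Calculate predicted value
ŷ = 9.5374 + 4.0051 × 8.29
ŷ = 42.7397

Step 2: Calculate residual
Residual = 41.09 - 42.7397
Residual = -1.6497

Interpretation: the model overestimates the actual value by 1.6497 at this point (negative residual → observation lies below the fitted line).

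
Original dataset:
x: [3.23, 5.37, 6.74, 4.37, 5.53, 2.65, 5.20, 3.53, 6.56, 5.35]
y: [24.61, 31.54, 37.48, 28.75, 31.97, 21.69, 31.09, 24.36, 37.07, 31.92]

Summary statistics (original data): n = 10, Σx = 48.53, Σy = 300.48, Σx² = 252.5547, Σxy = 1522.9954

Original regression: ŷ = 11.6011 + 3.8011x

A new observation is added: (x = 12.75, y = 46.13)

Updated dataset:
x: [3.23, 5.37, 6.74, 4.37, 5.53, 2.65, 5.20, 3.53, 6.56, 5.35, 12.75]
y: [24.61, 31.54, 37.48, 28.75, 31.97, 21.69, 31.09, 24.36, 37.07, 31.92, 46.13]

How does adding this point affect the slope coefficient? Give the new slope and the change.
The slope changes from 3.8011 to 2.4443 (change of -1.3568, or -35.7%).

The new point has HIGH LEVERAGE: x = 12.75 is far from the original mean x̄ = 48.53/10 ≈ 4.85 (original range [2.65, 6.74]).

Step 1: Update the sums with the new point (n goes from 10 to 11)
Σx  = 48.53 + 12.75 = 61.28
Σy  = 300.48 + 46.13 = 346.61
Σx² = 252.5547 + 12.75² = 252.5547 + 162.5625 = 415.1172
Σxy = 1522.9954 + 12.75×46.13 = 1522.9954 + 588.1575 = 2111.1529

Step 2: Recompute the slope with b₁ = (nΣxy − ΣxΣy) / (nΣx² − (Σx)²)
Numerator   = 11×2111.1529 − 61.28×346.61 = 23222.6819 − 21240.2608 = 1982.4211
Denominator = 11×415.1172 − 61.28² = 4566.2892 − 3755.2384 = 811.0508
b₁(new) = 1982.4211 / 811.0508 = 2.4443

(Same formula on the original sums: (10×1522.9954 − 48.53×300.48) / (10×252.5547 − 48.53²) = 647.6596 / 170.3861 = 3.8011, matching the given fit.)

Step 3: Change in slope
Δβ₁ = 2.4443 − 3.8011 = -1.3568
Relative change = -1.3568 / 3.8011 × 100% = -35.7%
→ the slope decreases when the point is added.

A high-leverage point only changes the slope if it is off the original line; here y = 46.13 is below the original trend, so the slope decreases.
In practice: examine leverage (hᵢ) and Cook's distance rather than deleting it automatically; investigate whether it comes from the same population as the rest of the sample.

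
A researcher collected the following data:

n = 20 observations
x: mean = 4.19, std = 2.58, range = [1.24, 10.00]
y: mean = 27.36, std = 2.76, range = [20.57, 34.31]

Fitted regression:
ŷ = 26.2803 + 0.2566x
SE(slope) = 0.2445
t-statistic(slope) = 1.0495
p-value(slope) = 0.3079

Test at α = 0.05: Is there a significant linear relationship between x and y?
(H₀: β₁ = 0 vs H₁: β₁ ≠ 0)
Fail to reject H₀: p-value = 0.3079 ≥ α = 0.05. The linear relationship is not significant at the 5% level.

Hypothesis test for the slope coefficient:

H₀: β₁ = 0 (no linear relationship)
H₁: β₁ ≠ 0 (linear relationship exists)

Test statistic: t = β̂₁ / SE(β̂₁) = 0.2566 / 0.2445 = 1.0495

p = 0.3079: how often a slope estimate this far from 0 (in SE units) would arise by chance if β₁ were truly 0.

Decision rule: reject H₀ if p-value < α.
p-value = 0.3079 ≥ α = 0.05 → fail to reject H₀.

At α = 0.05 the data do not provide convincing evidence of a nonzero slope.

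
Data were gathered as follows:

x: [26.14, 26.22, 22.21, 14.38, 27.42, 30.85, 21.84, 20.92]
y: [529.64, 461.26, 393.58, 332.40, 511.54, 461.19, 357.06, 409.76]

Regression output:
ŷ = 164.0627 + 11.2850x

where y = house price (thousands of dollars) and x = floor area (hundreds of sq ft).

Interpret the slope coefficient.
An increase of one hundred sq ft in floor area is associated with a 11.2850 thousand dollars increase in predicted house price.

β₁ = 11.2850 is the change in predicted house price (thousand dollars) per additional hundred sq ft of floor area.

Interpretation:
- Floor area up by 1 hundred sq ft → predicted house price increases by 11.2850 thousand dollars
- The effect is assumed constant over the observed range of x (linearity)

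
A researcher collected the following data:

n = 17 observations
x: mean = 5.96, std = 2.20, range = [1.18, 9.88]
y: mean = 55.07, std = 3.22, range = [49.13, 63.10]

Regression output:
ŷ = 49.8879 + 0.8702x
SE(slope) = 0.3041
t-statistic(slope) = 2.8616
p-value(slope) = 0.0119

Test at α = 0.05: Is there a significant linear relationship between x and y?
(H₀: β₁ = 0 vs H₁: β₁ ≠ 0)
Since p-value = 0.0119 < α = 0.05, reject H₀ — the slope is significantly different from 0.

Hypothesis test for the slope coefficient:

H₀: β₁ = 0 (no linear relationship)
H₁: β₁ ≠ 0 (linear relationship exists)

Test statistic: t = β̂₁ / SE(β̂₁) = 0.8702 / 0.3041 = 2.8616

p = 0.0119: how often a slope estimate this far from 0 (in SE units) would arise by chance if β₁ were truly 0.

Decision rule: reject H₀ if p-value < α.
p-value = 0.0119 < α = 0.05 → reject H₀.

At α = 0.05 the data do provide convincing evidence of a nonzero slope.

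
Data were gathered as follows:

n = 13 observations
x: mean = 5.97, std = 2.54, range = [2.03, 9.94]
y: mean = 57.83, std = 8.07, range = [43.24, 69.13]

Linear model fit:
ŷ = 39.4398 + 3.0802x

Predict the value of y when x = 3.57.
ŷ = 50.4361

Plug x = 3.57 into the fitted line:

ŷ = 39.4398 + 3.0802 × 3.57
ŷ = 39.4398 + 10.9963
ŷ = 50.4361

This is a point prediction; actual observations scatter around it by roughly the residual standard deviation.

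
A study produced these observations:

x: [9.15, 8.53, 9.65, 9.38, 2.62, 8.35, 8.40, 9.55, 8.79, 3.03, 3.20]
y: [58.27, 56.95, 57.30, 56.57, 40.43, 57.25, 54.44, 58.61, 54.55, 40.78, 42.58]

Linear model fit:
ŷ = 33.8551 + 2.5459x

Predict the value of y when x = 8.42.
ŷ = 55.2916

x = 8.42 lies inside the observed range [2.62, 9.65], so the fitted equation applies directly:

ŷ = 33.8551 + 2.5459 × 8.42
ŷ = 33.8551 + 21.4365
ŷ = 55.2916

This is a point prediction; actual observations scatter around it by roughly the residual standard deviation.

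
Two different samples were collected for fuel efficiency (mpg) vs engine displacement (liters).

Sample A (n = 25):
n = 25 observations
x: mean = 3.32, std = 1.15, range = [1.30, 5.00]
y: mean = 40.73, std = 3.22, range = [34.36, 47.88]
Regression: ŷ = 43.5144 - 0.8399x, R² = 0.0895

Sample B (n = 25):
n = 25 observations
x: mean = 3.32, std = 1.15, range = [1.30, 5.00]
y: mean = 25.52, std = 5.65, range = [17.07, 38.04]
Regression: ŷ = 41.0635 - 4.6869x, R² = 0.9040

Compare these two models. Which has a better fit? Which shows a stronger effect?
Model B has the better fit (R² = 0.9040 vs 0.0895). Model B shows the stronger effect (|β₁| = 4.6869 vs 0.8399).

Model Comparison:

Goodness of fit (R²):
- Model A: R² = 0.0895 → 8.95% of variance in fuel efficiency explained
- Model B: R² = 0.9040 → 90.40% of variance in fuel efficiency explained
- 0.9040 > 0.0895 → Model B has the better fit

Strength of effect — compare |β₁|:
- Model A: β₁ = -0.8399 → predicted fuel efficiency falls 0.8399 mpg per additional liter of engine displacement
- Model B: β₁ = -4.6869 → predicted fuel efficiency falls 4.6869 mpg per additional liter of engine displacement
- |-0.8399| < |-4.6869| → Model B shows the stronger marginal effect

Note: R² measures how tightly points cluster around the line; β₁ measures how steep the line is — they answer different questions.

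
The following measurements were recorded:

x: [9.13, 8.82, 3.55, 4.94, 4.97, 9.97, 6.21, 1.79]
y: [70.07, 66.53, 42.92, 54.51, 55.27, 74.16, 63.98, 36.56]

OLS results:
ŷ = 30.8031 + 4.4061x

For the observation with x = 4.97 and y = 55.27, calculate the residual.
Residual = 2.5686

The residual is the difference between the actual value and the predicted value:

Residual = y - ŷ

Step 1: Calculate predicted value
ŷ = 30.8031 + 4.4061 × 4.97
ŷ = 52.7014

Step 2: Calculate residual
Residual = 55.27 - 52.7014
Residual = 2.5686

Interpretation: the model underestimates the actual value by 2.5686 at this point (positive residual → observation lies above the fitted line).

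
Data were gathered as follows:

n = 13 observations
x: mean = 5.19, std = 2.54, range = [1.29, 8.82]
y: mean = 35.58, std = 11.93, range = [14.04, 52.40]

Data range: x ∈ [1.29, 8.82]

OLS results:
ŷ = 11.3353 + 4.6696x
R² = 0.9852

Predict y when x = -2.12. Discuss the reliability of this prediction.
ŷ = 1.4357 (extrapolation — x = -2.12 lies outside [1.29, 8.82], so reliability is low).

Prediction calculation:
ŷ = 11.3353 + 4.6696 × (-2.12)
ŷ = 1.4357

Reliability:
- Data range: x ∈ [1.29, 8.82]
- Prediction point: x = -2.12 is 3.41 units below the observed range → this is EXTRAPOLATION, not interpolation

Why that matters here:
- Real relationships often flatten, saturate, or turn nonlinear at extremes
- The linear relationship may not hold outside the observed range
- R² describes fit only over the sampled x values; it says nothing about behaviour beyond them

Report the number if required, but flag clearly that it is an extrapolation.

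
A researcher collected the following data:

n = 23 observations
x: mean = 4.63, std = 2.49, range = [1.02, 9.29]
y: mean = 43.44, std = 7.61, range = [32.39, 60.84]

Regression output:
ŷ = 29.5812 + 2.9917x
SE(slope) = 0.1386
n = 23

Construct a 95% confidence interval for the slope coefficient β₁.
The 95% CI for β₁ is (2.7035, 3.2799)

Confidence interval for the slope:

The 95% CI for β₁ is: β̂₁ ± t*(α/2, n-2) × SE(β̂₁)

Step 1: Find critical t-value
- Confidence level = 0.95
- Degrees of freedom = n - 2 = 23 - 2 = 21
- t*(α/2, 21) = 2.0796

Step 2: Calculate margin of error
Margin = 2.0796 × 0.1386 = 0.2882

Step 3: Construct interval
CI = 2.9917 ± 0.2882
CI = (2.7035, 3.2799)

Interpretation: We are 95% confident that the true slope β₁ lies between 2.7035 and 3.2799.
The interval does not include 0, suggesting a significant linear relationship.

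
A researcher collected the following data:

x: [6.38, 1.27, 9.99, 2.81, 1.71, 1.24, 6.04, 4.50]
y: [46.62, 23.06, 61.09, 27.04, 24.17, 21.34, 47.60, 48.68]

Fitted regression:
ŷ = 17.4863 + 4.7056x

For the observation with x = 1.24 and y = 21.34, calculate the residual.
Residual = -1.9812

The residual is the difference between the actual value and the predicted value:

Residual = y - ŷ

Step 1: Calculate predicted value
ŷ = 17.4863 + 4.7056 × 1.24
ŷ = 23.3212

Step 2: Calculate residual
Residual = 21.34 - 23.3212
Residual = -1.9812

Sign check: y < ŷ, so the point is below the line and the fit overestimates here.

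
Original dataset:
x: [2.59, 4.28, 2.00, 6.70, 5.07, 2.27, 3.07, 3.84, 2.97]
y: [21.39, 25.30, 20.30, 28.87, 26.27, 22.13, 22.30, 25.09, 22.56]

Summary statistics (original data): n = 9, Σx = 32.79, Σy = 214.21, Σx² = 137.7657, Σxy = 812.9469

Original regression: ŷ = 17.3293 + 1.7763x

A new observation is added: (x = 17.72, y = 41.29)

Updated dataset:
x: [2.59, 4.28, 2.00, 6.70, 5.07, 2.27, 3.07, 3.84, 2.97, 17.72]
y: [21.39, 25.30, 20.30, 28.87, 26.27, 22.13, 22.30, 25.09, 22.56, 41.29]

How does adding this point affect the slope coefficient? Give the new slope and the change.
Adding the point moves β₁ from 1.7763 to 1.2921, i.e. it decreases by 0.4842 (-27.3%).

The new point has HIGH LEVERAGE: x = 17.72 is far from the original mean x̄ = 32.79/9 ≈ 3.64 (original range [2.00, 6.70]).

Step 1: Update the sums with the new point (n goes from 9 to 10)
Σx  = 32.79 + 17.72 = 50.51
Σy  = 214.21 + 41.29 = 255.50
Σx² = 137.7657 + 17.72² = 137.7657 + 313.9984 = 451.7641
Σxy = 812.9469 + 17.72×41.29 = 812.9469 + 731.6588 = 1544.6057

Step 2: Recompute the slope with b₁ = (nΣxy − ΣxΣy) / (nΣx² − (Σx)²)
Numerator   = 10×1544.6057 − 50.51×255.50 = 15446.0570 − 12905.3050 = 2540.7520
Denominator = 10×451.7641 − 50.51² = 4517.6410 − 2551.2601 = 1966.3809
b₁(new) = 2540.7520 / 1966.3809 = 1.2921

(Same formula on the original sums: (9×812.9469 − 32.79×214.21) / (9×137.7657 − 32.79²) = 292.5762 / 164.7072 = 1.7763, matching the given fit.)

Step 3: Change in slope
Δβ₁ = 1.2921 − 1.7763 = -0.4842
Relative change = -0.4842 / 1.7763 × 100% = -27.3%
→ the slope decreases when the point is added.

A high-leverage point only changes the slope if it is off the original line; here y = 41.29 is below the original trend, so the slope decreases.
In practice: examine leverage (hᵢ) and Cook's distance rather than deleting it automatically; refit with and without it and report both if conclusions differ.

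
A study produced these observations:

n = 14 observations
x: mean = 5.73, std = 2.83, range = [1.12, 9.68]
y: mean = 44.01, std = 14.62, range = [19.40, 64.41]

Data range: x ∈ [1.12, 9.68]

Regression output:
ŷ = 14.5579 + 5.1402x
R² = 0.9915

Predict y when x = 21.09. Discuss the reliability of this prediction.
ŷ = 122.9647 (extrapolation — x = 21.09 lies outside [1.12, 9.68], so reliability is low).

Prediction calculation:
ŷ = 14.5579 + 5.1402 × 21.09
ŷ = 122.9647

Reliability:
- Data range: x ∈ [1.12, 9.68]
- Prediction point: x = 21.09 is 11.41 units above the observed range → this is EXTRAPOLATION, not interpolation

Why that matters here:
- There are no observations near this x to validate the fitted line there
- Real relationships often flatten, saturate, or turn nonlinear at extremes

A defensible statement: 'if the linear trend continued to x = 21.09, y would be about 122.9647' — the premise is untested.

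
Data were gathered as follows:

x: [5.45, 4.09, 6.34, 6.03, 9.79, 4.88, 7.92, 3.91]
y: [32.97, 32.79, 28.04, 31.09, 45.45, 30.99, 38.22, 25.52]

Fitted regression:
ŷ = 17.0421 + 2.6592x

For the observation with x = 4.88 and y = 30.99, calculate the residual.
Residual = 0.9710

The residual is the difference between the actual value and the predicted value:

Residual = y - ŷ

Step 1: Calculate predicted value
ŷ = 17.0421 + 2.6592 × 4.88
ŷ = 30.0190

Step 2: Calculate residual
Residual = 30.99 - 30.0190
Residual = 0.9710

The residual is positive, so the observed y = 30.99 sits above the regression line (the line underestimates it by 0.9710).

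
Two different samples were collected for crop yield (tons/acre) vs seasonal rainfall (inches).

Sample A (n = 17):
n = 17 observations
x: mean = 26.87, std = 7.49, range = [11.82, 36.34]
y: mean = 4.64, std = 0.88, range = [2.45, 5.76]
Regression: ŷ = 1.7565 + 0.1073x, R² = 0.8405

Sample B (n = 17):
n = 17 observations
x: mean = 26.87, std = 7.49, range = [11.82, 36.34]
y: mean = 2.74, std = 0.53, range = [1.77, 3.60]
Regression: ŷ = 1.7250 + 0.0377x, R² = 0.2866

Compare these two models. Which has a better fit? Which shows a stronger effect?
Model A has the better fit (R² = 0.8405 vs 0.2866). Model A shows the stronger effect (|β₁| = 0.1073 vs 0.0377).

Model Comparison:

Goodness of fit (R²):
- Model A: R² = 0.8405 → 84.05% of variance in crop yield explained
- Model B: R² = 0.2866 → 28.66% of variance in crop yield explained
- 0.8405 > 0.2866 → Model A has the better fit

Which has the larger per-inch effect? (|β₁|)
- Model A: β₁ = 0.1073 → predicted crop yield rises 0.1073 tons/acre per additional inch of rainfall
- Model B: β₁ = 0.0377 → predicted crop yield rises 0.0377 tons/acre per additional inch of rainfall
- |0.1073| > |0.0377| → Model A shows the stronger marginal effect

Notes:
- R² measures how tightly points cluster around the line; β₁ measures how steep the line is — they answer different questions.
- A steeper slope doesn't make a better model if the scatter around the line is large.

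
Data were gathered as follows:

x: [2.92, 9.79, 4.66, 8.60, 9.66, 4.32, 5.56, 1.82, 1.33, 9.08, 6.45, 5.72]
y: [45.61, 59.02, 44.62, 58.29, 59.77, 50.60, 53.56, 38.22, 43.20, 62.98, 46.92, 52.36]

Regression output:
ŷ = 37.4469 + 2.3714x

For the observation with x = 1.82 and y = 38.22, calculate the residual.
Residual = -3.5428

The residual is the difference between the actual value and the predicted value:

Residual = y - ŷ

Step 1: Calculate predicted value
ŷ = 37.4469 + 2.3714 × 1.82
ŷ = 41.7628

Step 2: Calculate residual
Residual = 38.22 - 41.7628
Residual = -3.5428

Interpretation: the model overestimates the actual value by 3.5428 at this point (negative residual → observation lies below the fitted line).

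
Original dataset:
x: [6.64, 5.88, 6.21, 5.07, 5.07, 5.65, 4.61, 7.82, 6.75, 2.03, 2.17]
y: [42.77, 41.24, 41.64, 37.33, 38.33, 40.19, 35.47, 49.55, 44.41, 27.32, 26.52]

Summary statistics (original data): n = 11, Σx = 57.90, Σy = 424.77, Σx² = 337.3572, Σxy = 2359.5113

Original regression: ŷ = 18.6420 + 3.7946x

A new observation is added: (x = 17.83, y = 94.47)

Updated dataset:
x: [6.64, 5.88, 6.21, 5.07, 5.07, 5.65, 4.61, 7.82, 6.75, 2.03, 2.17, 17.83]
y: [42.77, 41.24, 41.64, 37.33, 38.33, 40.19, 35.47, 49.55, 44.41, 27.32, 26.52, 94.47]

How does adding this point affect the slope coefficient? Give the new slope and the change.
New slope β₁ = 4.3253 versus 3.7946 before: a change of +0.5307 (+14.0%).

x = 17.83 lies well outside the original x-range [2.03, 7.82] (x̄ ≈ 5.26), so this observation has high leverage and can move the slope substantially.

Step 1: Update the sums with the new point (n goes from 11 to 12)
Σx  = 57.90 + 17.83 = 75.73
Σy  = 424.77 + 94.47 = 519.24
Σx² = 337.3572 + 17.83² = 337.3572 + 317.9089 = 655.2661
Σxy = 2359.5113 + 17.83×94.47 = 2359.5113 + 1684.4001 = 4043.9114

Step 2: Recompute the slope with b₁ = (nΣxy − ΣxΣy) / (nΣx² − (Σx)²)
Numerator   = 12×4043.9114 − 75.73×519.24 = 48526.9368 − 39322.0452 = 9204.8916
Denominator = 12×655.2661 − 75.73² = 7863.1932 − 5735.0329 = 2128.1603
b₁(new) = 9204.8916 / 2128.1603 = 4.3253

(Same formula on the original sums: (11×2359.5113 − 57.90×424.77) / (11×337.3572 − 57.90²) = 1360.4413 / 358.5192 = 3.7946, matching the given fit.)

Step 3: Change in slope
Δβ₁ = 4.3253 − 3.7946 = +0.5307
Relative change = +0.5307 / 3.7946 × 100% = +14.0%
→ the slope increases when the point is added.

Because the point sits above the extension of the original line at a high-leverage x, it tilts the fit up.
In practice: refit with and without it and report both if conclusions differ.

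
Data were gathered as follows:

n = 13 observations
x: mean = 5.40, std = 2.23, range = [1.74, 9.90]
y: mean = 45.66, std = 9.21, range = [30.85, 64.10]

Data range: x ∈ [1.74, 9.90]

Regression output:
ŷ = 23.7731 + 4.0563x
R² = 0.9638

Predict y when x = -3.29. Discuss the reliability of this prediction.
ŷ = 10.4279, but this is extrapolation (below the data range [1.74, 9.90]) and may be unreliable.

Prediction calculation:
ŷ = 23.7731 + 4.0563 × (-3.29)
ŷ = 10.4279

Reliability:
- Data range: x ∈ [1.74, 9.90]
- Prediction point: x = -3.29 is 5.03 units below the observed range → this is EXTRAPOLATION, not interpolation

Why that matters here:
- There are no observations near this x to validate the fitted line there
- The linear relationship may not hold outside the observed range

The R² = 0.9638 only validates the fit within [1.74, 9.90]; treat ŷ = 10.4279 with caution.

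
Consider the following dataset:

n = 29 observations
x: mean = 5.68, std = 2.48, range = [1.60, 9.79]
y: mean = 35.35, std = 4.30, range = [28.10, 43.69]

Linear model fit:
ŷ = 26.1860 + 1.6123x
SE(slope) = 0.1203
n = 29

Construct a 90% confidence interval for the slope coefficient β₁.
The 90% CI for β₁ is (1.4074, 1.8172)

Confidence interval for the slope:

The 90% CI for β₁ is: β̂₁ ± t*(α/2, n-2) × SE(β̂₁)

Step 1: Find critical t-value
- Confidence level = 0.9
- Degrees of freedom = n - 2 = 29 - 2 = 27
- t*(α/2, 27) = 1.7033

Step 2: Calculate margin of error
Margin = 1.7033 × 0.1203 = 0.2049

Step 3: Construct interval
CI = 1.6123 ± 0.2049
CI = (1.4074, 1.8172)

Interpretation: We are 90% confident that the true slope β₁ lies between 1.4074 and 1.8172.
The interval does not include 0, suggesting a significant linear relationship.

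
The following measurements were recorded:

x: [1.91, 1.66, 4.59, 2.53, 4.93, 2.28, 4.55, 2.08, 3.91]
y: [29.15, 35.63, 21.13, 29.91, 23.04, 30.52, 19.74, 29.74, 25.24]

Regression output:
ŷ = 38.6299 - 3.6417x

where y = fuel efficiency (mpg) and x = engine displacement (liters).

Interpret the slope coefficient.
For each additional liter of engine displacement, predicted fuel efficiency decreases by approximately 3.6417 mpg.

The slope β₁ = -3.6417 gives the rate at which the fitted fuel efficiency changes with engine displacement.

Interpretation:
- Engine displacement up by 1 liter → predicted fuel efficiency decreases by 3.6417 mpg
- The effect is assumed constant over the observed range of x (linearity)
- The sign (−) gives the direction; the magnitude 3.6417 gives the size of the effect per liter

(β₀ = 38.6299 is the fitted value at x = 0 and is not part of the slope interpretation.)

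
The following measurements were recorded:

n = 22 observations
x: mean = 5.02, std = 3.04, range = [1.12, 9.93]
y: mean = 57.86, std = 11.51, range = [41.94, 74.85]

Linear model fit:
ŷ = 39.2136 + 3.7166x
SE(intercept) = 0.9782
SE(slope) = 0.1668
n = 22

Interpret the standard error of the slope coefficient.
The slope 3.7166 is pinned down to within about ±0.1668 (one SE) by these data — relative uncertainty 4.5%, i.e. precise.

SE(β̂₁) = 0.1668 says: if we drew many samples of n = 22 from the same population and refit each time, the fitted slopes would scatter with a standard deviation of roughly 0.1668 around the true β₁.

Relative precision:
- SE / |β̂₁| = 0.1668 / 3.7166 = 4.5%
- Rule of thumb (under 20%: precise; 20% to under 50%: moderately precise; 50% or more: imprecise) → precise

Link to the t-test: t = β̂₁ / SE(β̂₁) = 3.7166 / 0.1668 = 22.2818, the statistic for H₀: β₁ = 0.

What drives SE(β̂₁): larger n (here n = 22) → smaller SE; wider spread of x values → smaller SE; more residual scatter → larger SE.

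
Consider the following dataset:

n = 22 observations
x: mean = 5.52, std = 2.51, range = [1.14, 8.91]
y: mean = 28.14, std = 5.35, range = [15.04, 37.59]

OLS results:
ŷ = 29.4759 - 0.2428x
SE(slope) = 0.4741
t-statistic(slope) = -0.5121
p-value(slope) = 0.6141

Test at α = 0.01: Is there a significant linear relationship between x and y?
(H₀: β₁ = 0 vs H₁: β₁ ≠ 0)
Fail to reject H₀: p-value = 0.6141 ≥ α = 0.01. The linear relationship is not significant at the 1% level.

Hypothesis test for the slope coefficient:

H₀: β₁ = 0 (no linear relationship)
H₁: β₁ ≠ 0 (linear relationship exists)

Test statistic: t = β̂₁ / SE(β̂₁) = -0.2428 / 0.4741 = -0.5121

The p-value (0.6141) is the probability, under H₀, of a t-statistic at least as extreme as |t| = 0.5121 (two-sided, df = n − 2 = 20).

Decision rule: reject H₀ if p-value < α.
p-value = 0.6141 ≥ α = 0.01 → fail to reject H₀.

At α = 0.01 the data do not provide convincing evidence of a nonzero slope.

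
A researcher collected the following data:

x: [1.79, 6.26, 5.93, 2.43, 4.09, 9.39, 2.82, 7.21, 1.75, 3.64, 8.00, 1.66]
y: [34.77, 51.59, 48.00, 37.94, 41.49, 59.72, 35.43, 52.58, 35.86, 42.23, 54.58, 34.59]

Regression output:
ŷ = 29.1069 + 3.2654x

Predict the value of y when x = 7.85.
ŷ = 54.7403

Plug x = 7.85 into the fitted line:

ŷ = 29.1069 + 3.2654 × 7.85
ŷ = 29.1069 + 25.6334
ŷ = 54.7403

This is the fitted mean response at that x — an individual observation would come with a wider prediction interval.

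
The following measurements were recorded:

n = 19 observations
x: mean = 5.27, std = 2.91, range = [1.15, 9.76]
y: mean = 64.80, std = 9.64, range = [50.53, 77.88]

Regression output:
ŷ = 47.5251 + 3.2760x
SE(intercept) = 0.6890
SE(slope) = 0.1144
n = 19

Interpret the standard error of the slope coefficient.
SE(slope) = 0.1144 measures the uncertainty in the estimated slope. The coefficient is estimated precisely (SE/|β̂₁| = 3.5%).

SE(β̂₁) = 0.1144 says: if we drew many samples of n = 19 from the same population and refit each time, the fitted slopes would scatter with a standard deviation of roughly 0.1144 around the true β₁.

Relative precision:
- SE / |β̂₁| = 0.1144 / 3.2760 = 3.5%
- Rule of thumb (under 20%: precise; 20% to under 50%: moderately precise; 50% or more: imprecise) → precise

Link to the t-test: t = β̂₁ / SE(β̂₁) = 3.2760 / 0.1144 = 28.6364, the statistic for H₀: β₁ = 0.

What drives SE(β̂₁): wider spread of x values → smaller SE.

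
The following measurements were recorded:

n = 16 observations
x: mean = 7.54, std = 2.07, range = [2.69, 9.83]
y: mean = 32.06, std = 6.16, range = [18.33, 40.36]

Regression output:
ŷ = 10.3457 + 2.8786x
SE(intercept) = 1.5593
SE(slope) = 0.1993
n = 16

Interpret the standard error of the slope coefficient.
SE(β̂₁) = 0.1993 is the estimated standard deviation of the slope estimate across repeated samples; relative to β̂₁ = 2.8786 that is 6.9%, a precise estimate.

What SE measures:
- The standard error quantifies the sampling variability of the coefficient estimate
- It is the estimated standard deviation of β̂₁ across hypothetical repeated samples of the same size
- Smaller SE → more precise estimate

Relative precision:
- SE / |β̂₁| = 0.1993 / 2.8786 = 6.9%
- Rule of thumb (under 20%: precise; 20% to under 50%: moderately precise; 50% or more: imprecise) → precise

Rough 95% range (±2 SE): 2.8786 ± 0.3986 → (2.4800, 3.2772).

What drives SE(β̂₁): wider spread of x values → smaller SE; larger n (here n = 16) → smaller SE.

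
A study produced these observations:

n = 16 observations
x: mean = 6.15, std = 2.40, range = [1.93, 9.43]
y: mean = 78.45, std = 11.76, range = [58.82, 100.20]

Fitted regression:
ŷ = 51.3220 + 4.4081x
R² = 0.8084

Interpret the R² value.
The model explains 80.84% of the variance in y (R² = 0.8084), leaving 19.16% unexplained; the fit is strong.

R² = 1 − SS_res/SS_tot compares the residual scatter to the total scatter of y about its mean.

Here R² = 0.8084:
- Explained: 80.84% of the variation in y
- Unexplained (residual): 100% − 80.84% = 19.16%
- Rule of thumb (below 0.3 weak; 0.3 to below 0.7 moderate; 0.7 and above strong) → strong

Note: R² never decreases when predictors are added, so it should not be used alone to compare models of different size.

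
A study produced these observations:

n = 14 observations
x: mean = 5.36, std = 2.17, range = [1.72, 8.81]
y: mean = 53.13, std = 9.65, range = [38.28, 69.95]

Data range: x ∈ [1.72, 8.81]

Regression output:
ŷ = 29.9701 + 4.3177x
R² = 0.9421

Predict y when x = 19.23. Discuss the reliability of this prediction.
The equation gives ŷ = 112.9995; however x = 19.23 is 10.42 units above the observed range, so this extrapolated value should not be trusted.

Prediction calculation:
ŷ = 29.9701 + 4.3177 × 19.23
ŷ = 112.9995

Reliability:
- Data range: x ∈ [1.72, 8.81]
- Prediction point: x = 19.23 is 10.42 units above the observed range → this is EXTRAPOLATION, not interpolation

Why that matters here:
- R² describes fit only over the sampled x values; it says nothing about behaviour beyond them
- The linear relationship may not hold outside the observed range

The R² = 0.9421 only validates the fit within [1.72, 8.81]; treat ŷ = 112.9995 with caution.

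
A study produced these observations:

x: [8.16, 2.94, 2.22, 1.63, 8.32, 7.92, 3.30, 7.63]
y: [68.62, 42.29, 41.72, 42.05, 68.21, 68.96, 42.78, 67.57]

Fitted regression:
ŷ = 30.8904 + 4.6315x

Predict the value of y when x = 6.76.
ŷ = 62.1993

x = 6.76 lies inside the observed range [1.63, 8.32], so the fitted equation applies directly:

ŷ = 30.8904 + 4.6315 × 6.76
ŷ = 30.8904 + 31.3089
ŷ = 62.1993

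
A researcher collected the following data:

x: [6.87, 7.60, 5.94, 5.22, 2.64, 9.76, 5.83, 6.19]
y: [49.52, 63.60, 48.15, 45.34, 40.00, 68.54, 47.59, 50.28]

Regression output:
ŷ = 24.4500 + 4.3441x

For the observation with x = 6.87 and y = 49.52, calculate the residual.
Residual = -4.7740

The residual is the difference between the actual value and the predicted value:

Residual = y - ŷ

Step 1: Calculate predicted value
ŷ = 24.4500 + 4.3441 × 6.87
ŷ = 54.2940

Step 2: Calculate residual
Residual = 49.52 - 54.2940
Residual = -4.7740

Sign check: y < ŷ, so the point is below the line and the fit overestimates here.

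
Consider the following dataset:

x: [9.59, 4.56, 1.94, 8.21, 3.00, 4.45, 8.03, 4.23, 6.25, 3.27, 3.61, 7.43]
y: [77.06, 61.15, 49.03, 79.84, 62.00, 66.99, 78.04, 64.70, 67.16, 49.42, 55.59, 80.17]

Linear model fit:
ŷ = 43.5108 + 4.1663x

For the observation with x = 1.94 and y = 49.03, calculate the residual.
Residual = -2.5634

The residual is the difference between the actual value and the predicted value:

Residual = y - ŷ

Step 1: Calculate predicted value
ŷ = 43.5108 + 4.1663 × 1.94
ŷ = 51.5934

Step 2: Calculate residual
Residual = 49.03 - 51.5934
Residual = -2.5634

The residual is negative, so the observed y = 49.03 sits below the regression line (the line overestimates it by 2.5634).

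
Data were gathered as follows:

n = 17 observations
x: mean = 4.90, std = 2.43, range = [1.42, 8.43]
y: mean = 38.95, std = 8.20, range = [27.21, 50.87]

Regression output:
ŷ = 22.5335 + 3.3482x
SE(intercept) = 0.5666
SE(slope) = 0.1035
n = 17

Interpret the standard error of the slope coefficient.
SE(β̂₁) = 0.1035 is the estimated standard deviation of the slope estimate across repeated samples; relative to β̂₁ = 3.3482 that is 3.1%, a precise estimate.

SE(β̂₁) = 0.1035 says: if we drew many samples of n = 17 from the same population and refit each time, the fitted slopes would scatter with a standard deviation of roughly 0.1035 around the true β₁.

Relative precision:
- SE / |β̂₁| = 0.1035 / 3.3482 = 3.1%
- Rule of thumb (under 20%: precise; 20% to under 50%: moderately precise; 50% or more: imprecise) → precise

Link to the t-test: t = β̂₁ / SE(β̂₁) = 3.3482 / 0.1035 = 32.3498, the statistic for H₀: β₁ = 0.

What drives SE(β̂₁): wider spread of x values → smaller SE; larger n (here n = 17) → smaller SE; more residual scatter → larger SE.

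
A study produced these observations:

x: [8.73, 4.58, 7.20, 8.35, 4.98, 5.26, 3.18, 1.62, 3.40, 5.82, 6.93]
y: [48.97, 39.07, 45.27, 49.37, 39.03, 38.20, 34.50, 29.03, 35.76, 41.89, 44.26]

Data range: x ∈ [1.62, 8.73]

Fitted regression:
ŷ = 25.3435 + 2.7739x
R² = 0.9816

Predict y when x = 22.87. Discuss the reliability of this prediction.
ŷ = 88.7826 (extrapolation — x = 22.87 lies outside [1.62, 8.73], so reliability is low).

Prediction calculation:
ŷ = 25.3435 + 2.7739 × 22.87
ŷ = 88.7826

Reliability:
- Data range: x ∈ [1.62, 8.73]
- Prediction point: x = 22.87 is 14.14 units above the observed range → this is EXTRAPOLATION, not interpolation

Why that matters here:
- R² describes fit only over the sampled x values; it says nothing about behaviour beyond them
- There are no observations near this x to validate the fitted line there

A defensible statement: 'if the linear trend continued to x = 22.87, y would be about 88.7826' — the premise is untested.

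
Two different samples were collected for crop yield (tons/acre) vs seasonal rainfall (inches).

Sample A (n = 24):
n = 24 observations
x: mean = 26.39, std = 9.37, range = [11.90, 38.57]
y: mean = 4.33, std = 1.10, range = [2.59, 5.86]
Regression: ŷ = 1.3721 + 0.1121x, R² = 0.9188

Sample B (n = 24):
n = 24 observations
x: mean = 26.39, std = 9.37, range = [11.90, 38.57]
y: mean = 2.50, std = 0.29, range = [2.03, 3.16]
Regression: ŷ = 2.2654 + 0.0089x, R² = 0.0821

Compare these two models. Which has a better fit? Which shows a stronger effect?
Model A has the better fit (R² = 0.9188 vs 0.0821). Model A shows the stronger effect (|β₁| = 0.1121 vs 0.0089).

Model Comparison:

Which explains more variance? (R²)
- Model A: R² = 0.9188 → 91.88% of variance in crop yield explained
- Model B: R² = 0.0821 → 8.21% of variance in crop yield explained
- 0.9188 > 0.0821 → Model A has the better fit

Effect size (slope magnitude):
- Model A: β₁ = 0.1121 → predicted crop yield rises 0.1121 tons/acre per additional inch of rainfall
- Model B: β₁ = 0.0089 → predicted crop yield rises 0.0089 tons/acre per additional inch of rainfall
- |0.1121| > |0.0089| → Model A shows the stronger marginal effect

Note: R² measures how tightly points cluster around the line; β₁ measures how steep the line is — they answer different questions.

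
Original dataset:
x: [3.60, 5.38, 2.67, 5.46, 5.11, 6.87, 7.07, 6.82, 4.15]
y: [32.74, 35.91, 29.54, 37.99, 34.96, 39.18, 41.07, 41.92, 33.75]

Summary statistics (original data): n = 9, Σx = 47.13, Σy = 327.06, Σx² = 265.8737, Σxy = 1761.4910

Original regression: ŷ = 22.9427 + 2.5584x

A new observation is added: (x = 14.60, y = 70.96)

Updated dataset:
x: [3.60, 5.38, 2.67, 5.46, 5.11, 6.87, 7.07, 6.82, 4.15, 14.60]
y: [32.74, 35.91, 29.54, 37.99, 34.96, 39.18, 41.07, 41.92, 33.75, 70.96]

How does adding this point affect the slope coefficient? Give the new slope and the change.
New slope β₁ = 3.4757 versus 2.5584 before: a change of +0.9173 (+35.9%).

x = 14.60 lies well outside the original x-range [2.67, 7.07] (x̄ ≈ 5.24), so this observation has high leverage and can move the slope substantially.

Step 1: Update the sums with the new point (n goes from 9 to 10)
Σx  = 47.13 + 14.60 = 61.73
Σy  = 327.06 + 70.96 = 398.02
Σx² = 265.8737 + 14.60² = 265.8737 + 213.1600 = 479.0337
Σxy = 1761.4910 + 14.60×70.96 = 1761.4910 + 1036.0160 = 2797.5070

Step 2: Recompute the slope with b₁ = (nΣxy − ΣxΣy) / (nΣx² − (Σx)²)
Numerator   = 10×2797.5070 − 61.73×398.02 = 27975.0700 − 24569.7746 = 3405.2954
Denominator = 10×479.0337 − 61.73² = 4790.3370 − 3810.5929 = 979.7441
b₁(new) = 3405.2954 / 979.7441 = 3.4757

(Same formula on the original sums: (9×1761.4910 − 47.13×327.06) / (9×265.8737 − 47.13²) = 439.0812 / 171.6264 = 2.5584, matching the given fit.)

Step 3: Change in slope
Δβ₁ = 3.4757 − 2.5584 = +0.9173
Relative change = +0.9173 / 2.5584 × 100% = +35.9%
→ the slope increases when the point is added.

A high-leverage point only changes the slope if it is off the original line; here y = 70.96 is above the original trend, so the slope increases.
In practice: refit with and without it and report both if conclusions differ; check such a point for data-entry or measurement error.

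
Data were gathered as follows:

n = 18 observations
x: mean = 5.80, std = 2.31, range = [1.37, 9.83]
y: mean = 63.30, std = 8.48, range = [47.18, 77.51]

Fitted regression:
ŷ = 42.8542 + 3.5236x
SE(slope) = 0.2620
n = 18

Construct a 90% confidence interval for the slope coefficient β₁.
The 90% CI for β₁ is (3.0662, 3.9810)

Confidence interval for the slope:

The 90% CI for β₁ is: β̂₁ ± t*(α/2, n-2) × SE(β̂₁)

Step 1: Find critical t-value
- Confidence level = 0.9
- Degrees of freedom = n - 2 = 18 - 2 = 16
- t*(α/2, 16) = 1.7459

Step 2: Calculate margin of error
Margin = 1.7459 × 0.2620 = 0.4574

Step 3: Construct interval
CI = 3.5236 ± 0.4574
CI = (3.0662, 3.9810)

Interpretation: We are 90% confident that the true slope β₁ lies between 3.0662 and 3.9810.
Both endpoints are positive, so the data support a genuinely positive slope at this confidence level.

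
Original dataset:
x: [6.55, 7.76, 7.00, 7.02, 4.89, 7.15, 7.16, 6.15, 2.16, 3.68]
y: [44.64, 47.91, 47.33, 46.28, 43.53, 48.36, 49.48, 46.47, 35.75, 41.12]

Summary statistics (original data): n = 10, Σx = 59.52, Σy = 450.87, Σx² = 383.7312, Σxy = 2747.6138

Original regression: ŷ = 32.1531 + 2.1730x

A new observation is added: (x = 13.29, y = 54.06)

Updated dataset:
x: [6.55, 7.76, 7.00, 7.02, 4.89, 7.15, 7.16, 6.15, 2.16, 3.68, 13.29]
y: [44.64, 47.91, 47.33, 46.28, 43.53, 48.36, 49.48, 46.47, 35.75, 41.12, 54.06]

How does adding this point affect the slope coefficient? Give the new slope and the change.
Adding the point moves β₁ from 2.1730 to 1.5799, i.e. it decreases by 0.5931 (-27.3%).

The new point has HIGH LEVERAGE: x = 13.29 is far from the original mean x̄ = 59.52/10 ≈ 5.95 (original range [2.16, 7.76]).

Step 1: Update the sums with the new point (n goes from 10 to 11)
Σx  = 59.52 + 13.29 = 72.81
Σy  = 450.87 + 54.06 = 504.93
Σx² = 383.7312 + 13.29² = 383.7312 + 176.6241 = 560.3553
Σxy = 2747.6138 + 13.29×54.06 = 2747.6138 + 718.4574 = 3466.0712

Step 2: Recompute the slope with b₁ = (nΣxy − ΣxΣy) / (nΣx² − (Σx)²)
Numerator   = 11×3466.0712 − 72.81×504.93 = 38126.7832 − 36763.9533 = 1362.8299
Denominator = 11×560.3553 − 72.81² = 6163.9083 − 5301.2961 = 862.6122
b₁(new) = 1362.8299 / 862.6122 = 1.5799

(Same formula on the original sums: (10×2747.6138 − 59.52×450.87) / (10×383.7312 − 59.52²) = 640.3556 / 294.6816 = 2.1730, matching the given fit.)

Step 3: Change in slope
Δβ₁ = 1.5799 − 2.1730 = -0.5931
Relative change = -0.5931 / 2.1730 × 100% = -27.3%
→ the slope decreases when the point is added.

Because the point sits below the extension of the original line at a high-leverage x, it tilts the fit down.
In practice: investigate whether it comes from the same population as the rest of the sample.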